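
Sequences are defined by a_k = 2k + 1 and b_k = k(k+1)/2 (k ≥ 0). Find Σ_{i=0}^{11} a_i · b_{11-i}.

This is [x^11] in the product of the two ordinary generating functions.
Σ = 1·66 + 3·55 + 5·45 + 7·36 + 9·28 + 11·21 + 13·15 + 15·10 + 17·6 + 19·3 + 21·1 + 23·0 = 1716.

1716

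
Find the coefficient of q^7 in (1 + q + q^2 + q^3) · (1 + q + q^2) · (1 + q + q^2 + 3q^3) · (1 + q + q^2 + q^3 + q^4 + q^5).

65

(1 + q + q^2 + q^3) has coefficients 1,1,1,1 for degrees 0…3.
(1 + q + q^2) has coefficients 1,1,1,0,0,0,0,0 for degrees 0…7.
Multiplying by (1 + q + q^2 + 3q^3) gives running coefficients 1,2,3,5,4,3,0,0 for degrees 0…7.
Finally multiplying by (1 + q + q^2 + q^3 + q^4 + q^5), the product of all factors after the first has coefficients 1,3,6,11,15,18,17,15 for degrees 0…7.
[q^7] = 1·15 + 1·17 + 1·18 + 1·15 = 65.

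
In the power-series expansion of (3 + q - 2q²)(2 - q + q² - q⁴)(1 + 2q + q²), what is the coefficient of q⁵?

-8

(3 + q - 2q²) has coefficients 3,1,-2 for degrees 0…2.
(2 - q + q² - q⁴) has coefficients 2,-1,1,0,-1,0 for degrees 0…5.
Finally multiplying by (1 + 2q + q²), the product of all factors after the first has coefficients 2,3,1,1,0,-2 for degrees 0…5.
[q⁵] = 3·(-2) + 1·0 − 2·1 = -8.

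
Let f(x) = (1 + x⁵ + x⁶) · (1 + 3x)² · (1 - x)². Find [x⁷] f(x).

(1 + x⁵ + x⁶) has coefficients 1,0,0,0,0,1,1 for degrees 0…6.
(1 + 3x)² has coefficients 1,6,9,0,0,0,0,0 for degrees 0…7.
Finally multiplying by (1 - x)², the product of all factors after the first has coefficients 1,4,-2,-12,9,0,0,0 for degrees 0…7.
[x⁷] = 1·0 + 1·(-2) + 1·4 = 2.

2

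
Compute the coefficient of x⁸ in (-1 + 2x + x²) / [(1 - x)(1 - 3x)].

-2188

The denominator gives the recurrence a_n = 4a_(n−1) − 3a_(n−2) for n ≥ 3; the numerator fixes a_0 = -1, a_1 = -2, a_2 = -4.
Iterating: -1, -2, -4, -10, -28, -82, -244, -730, -2188, so a_8 = -2188.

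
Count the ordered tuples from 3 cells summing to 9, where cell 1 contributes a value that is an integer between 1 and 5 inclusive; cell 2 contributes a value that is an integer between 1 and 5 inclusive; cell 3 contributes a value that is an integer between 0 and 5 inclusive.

The generating function for the choices is (q + q² + q³ + q⁴ + q⁵)·(q + q² + q³ + q⁴ + q⁵)·(1 + q + q² + q³ + q⁴ + q⁵); the count is [q⁹].
(q + q² + q³ + q⁴ + q⁵) has coefficients 0,1,1,1,1,1 for degrees 0…5.
(q + q² + q³ + q⁴ + q⁵) has coefficients 0,1,1,1,1,1,0,0,0,0 for degrees 0…9.
Finally multiplying by (1 + q + q² + q³ + q⁴ + q⁵), the product of all factors after the first has coefficients 0,1,2,3,4,5,5,4,3,2 for degrees 0…9.
[q⁹] = 1·3 + 1·4 + 1·5 + 1·5 + 1·4 = 21.

21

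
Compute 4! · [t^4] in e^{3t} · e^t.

The EGF product rule gives c_4 = Σ_{k_1+k_2=4} C(4; k_1,k_2) · ∏ g_i(k_i), where e^{3t} gives (3)^k; e^t gives (1)^k.
g_1(k) for k = 0…4: 1, 3, 9, 27, 81.
g_2(k) for k = 0…4: 1, 1, 1, 1, 1.
c_4 = Σ_k C(4,k)·g_1(k)·g_2(4−k) = 1·1·1 + 4·3·1 + 6·9·1 + 4·27·1 + 1·81·1 = 1 + 12 + 54 + 108 + 81 = 256.

256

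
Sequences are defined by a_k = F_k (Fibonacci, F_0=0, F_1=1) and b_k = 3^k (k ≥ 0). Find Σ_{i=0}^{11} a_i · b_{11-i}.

106184

The convolution is the x^11 coefficient of A(x)B(x).
Σ = 0·177147 + 1·59049 + 1·19683 + 2·6561 + 3·2187 + 5·729 + 8·243 + 13·81 + 21·27 + 34·9 + 55·3 + 89·1 = 106184.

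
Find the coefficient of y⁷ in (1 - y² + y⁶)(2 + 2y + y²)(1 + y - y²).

(1 - y² + y⁶) has coefficients 1,0,-1,0,0,0,1 for degrees 0…6.
(2 + 2y + y²) has coefficients 2,2,1,0,0,0,0,0 for degrees 0…7.
Finally multiplying by (1 + y - y²), the product of all factors after the first has coefficients 2,4,1,-1,-1,0,0,0 for degrees 0…7.
[y⁷] = 1·0 − 1·0 + 1·4 = 4.

4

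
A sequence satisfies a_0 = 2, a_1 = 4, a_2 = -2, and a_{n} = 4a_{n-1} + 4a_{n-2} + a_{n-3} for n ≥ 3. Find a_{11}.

2403334

The ordinary generating function has denominator 1 - 4t - 4t^2 - t^3.
Iterating the recurrence: a_0,…,a_{11} = 2, 4, -2, 10, 36, 182, 882, 4292, 20878, 101562, 494052, 2403334.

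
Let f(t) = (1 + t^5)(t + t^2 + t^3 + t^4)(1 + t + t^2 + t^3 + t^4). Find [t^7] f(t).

4

(1 + t^5) has coefficients 1,0,0,0,0,1 for degrees 0…5.
(t + t^2 + t^3 + t^4) has coefficients 0,1,1,1,1,0,0,0 for degrees 0…7.
Finally multiplying by (1 + t + t^2 + t^3 + t^4), the product of all factors after the first has coefficients 0,1,2,3,4,4,3,2 for degrees 0…7.
[t^7] = 1·2 + 1·2 = 4.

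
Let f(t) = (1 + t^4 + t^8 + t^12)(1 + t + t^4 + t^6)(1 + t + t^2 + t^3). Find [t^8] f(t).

(1 + t^4 + t^8 + t^12) has coefficients 1,0,0,0,1,0,0,0,1 for degrees 0…8.
(1 + t + t^4 + t^6) has coefficients 1,1,0,0,1,0,1,0,0 for degrees 0…8.
Finally multiplying by (1 + t + t^2 + t^3), the product of all factors after the first has coefficients 1,2,2,2,2,1,2,2,1 for degrees 0…8.
[t^8] = 1·1 + 1·2 + 1·1 = 4.

4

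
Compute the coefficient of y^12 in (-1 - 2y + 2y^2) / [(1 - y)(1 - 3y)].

-1151455

The denominator gives the recurrence a_n = 4a_(n−1) − 3a_(n−2) for n ≥ 3; the numerator fixes a_0 = -1, a_1 = -6, a_2 = -19.
Iterating: -1, -6, -19, -58, -175, -526, -1579, -4738, -14215, -42646, -127939, -383818, -1151455, so a_12 = -1151455.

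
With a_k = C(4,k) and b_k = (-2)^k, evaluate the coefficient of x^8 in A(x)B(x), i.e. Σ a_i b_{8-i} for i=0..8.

16

Write out a_i and b_{8-i} for i = 0,…,8 and sum the products.
Σ = 1·256 + 4·(-128) + 6·64 + 4·(-32) + 1·16 + 0·(-8) + 0·4 + 0·(-2) + 0·1 = 16.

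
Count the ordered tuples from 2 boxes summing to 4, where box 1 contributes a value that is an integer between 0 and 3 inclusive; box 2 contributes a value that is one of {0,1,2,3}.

The generating function for the choices is (1 + z + z² + z³)·(1 + z + z² + z³); the count is [z⁴].
(1 + z + z² + z³) has coefficients 1,1,1,1 for degrees 0…3.
(1 + z + z² + z³) has coefficients 1,1,1,1,0 for degrees 0…4.
[z⁴] = 1·0 + 1·1 + 1·1 + 1·1 = 3.

3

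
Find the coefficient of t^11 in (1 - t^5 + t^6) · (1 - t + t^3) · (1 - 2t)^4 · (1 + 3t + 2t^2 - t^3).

(1 - t^5 + t^6) has coefficients 1,0,0,0,0,-1,1 for degrees 0…6.
(1 - t + t^3) has coefficients 1,-1,0,1,0,0,0,0,0,0,0,0 for degrees 0…11.
Multiplying by (1 - 2t)^4 gives running coefficients 1,-9,32,-55,40,8,-32,16,0,0,0,0 for degrees 0…11.
Finally multiplying by (1 + 3t + 2t^2 - t^3), the product of all factors after the first has coefficients 1,-6,7,22,-52,-14,127,-104,-24,64,-16,0 for degrees 0…11.
[t^11] = 1·0 − 1·127 + 1·(-14) = -141.

-141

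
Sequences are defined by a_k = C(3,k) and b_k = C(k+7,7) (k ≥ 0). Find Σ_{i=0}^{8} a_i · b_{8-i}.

This is [x^8] in the product of the two ordinary generating functions.
Σ = 1·6435 + 3·3432 + 3·1716 + 1·792 + 0·330 + 0·120 + 0·36 + 0·8 + 0·1 = 22671.

22671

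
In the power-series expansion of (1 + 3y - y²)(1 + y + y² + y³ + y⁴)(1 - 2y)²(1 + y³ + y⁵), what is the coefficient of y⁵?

(1 + 3y - y²) has coefficients 1,3,-1 for degrees 0…2.
(1 + y + y² + y³ + y⁴) has coefficients 1,1,1,1,1,0 for degrees 0…5.
Multiplying by (1 - 2y)² gives running coefficients 1,-3,1,1,1,0 for degrees 0…5.
Finally multiplying by (1 + y³ + y⁵), the product of all factors after the first has coefficients 1,-3,1,2,-2,2 for degrees 0…5.
[y⁵] = 1·2 + 3·(-2) − 1·2 = -6.

-6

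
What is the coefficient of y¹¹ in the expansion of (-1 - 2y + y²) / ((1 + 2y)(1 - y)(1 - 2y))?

The denominator gives the recurrence a_n = a_(n−1) + 4a_(n−2) − 4a_(n−3) for n ≥ 3; the numerator fixes a_0 = -1, a_1 = -3, a_2 = -6.
Iterating: -1, -3, -6, -14, -26, -58, -106, -234, -426, -938, -1706, -3754, so a_11 = -3754.

-3754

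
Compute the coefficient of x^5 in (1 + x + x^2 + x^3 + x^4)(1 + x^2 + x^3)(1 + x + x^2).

(1 + x + x^2 + x^3 + x^4) has coefficients 1,1,1,1,1 for degrees 0…4.
(1 + x^2 + x^3) has coefficients 1,0,1,1,0,0 for degrees 0…5.
Finally multiplying by (1 + x + x^2), the product of all factors after the first has coefficients 1,1,2,2,2,1 for degrees 0…5.
[x^5] = 1·1 + 1·2 + 1·2 + 1·2 + 1·1 = 8.

8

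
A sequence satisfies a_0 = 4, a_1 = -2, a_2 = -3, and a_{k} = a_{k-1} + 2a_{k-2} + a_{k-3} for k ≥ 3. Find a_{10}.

-951

The ordinary generating function has denominator 1 - q - 2q^2 - q^3.
Iterating the recurrence: a_0,…,a_{10} = 4, -2, -3, -3, -11, -20, -45, -96, -206, -443, -951.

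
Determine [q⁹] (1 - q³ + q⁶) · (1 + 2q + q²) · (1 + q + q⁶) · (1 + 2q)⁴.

(1 - q³ + q⁶) has coefficients 1,0,0,-1,0,0,1 for degrees 0…6.
(1 + 2q + q²) has coefficients 1,2,1,0,0,0,0,0,0,0 for degrees 0…9.
Multiplying by (1 + q + q⁶) gives running coefficients 1,3,3,1,0,0,1,2,1,0 for degrees 0…9.
Finally multiplying by (1 + 2q)⁴, the product of all factors after the first has coefficients 1,11,51,129,192,168,81,26,41,88 for degrees 0…9.
[q⁹] = 1·88 − 1·81 + 1·129 = 136.

136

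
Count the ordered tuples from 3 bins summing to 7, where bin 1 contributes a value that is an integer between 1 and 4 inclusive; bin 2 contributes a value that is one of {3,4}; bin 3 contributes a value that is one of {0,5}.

2

The generating function for the choices is (z + z^2 + z^3 + z^4)·(z^3 + z^4)·(1 + z^5); the count is [z^7].
(z + z^2 + z^3 + z^4) has coefficients 0,1,1,1,1 for degrees 0…4.
(z^3 + z^4) has coefficients 0,0,0,1,1,0,0,0 for degrees 0…7.
Finally multiplying by (1 + z^5), the product of all factors after the first has coefficients 0,0,0,1,1,0,0,0 for degrees 0…7.
[z^7] = 1·0 + 1·0 + 1·1 + 1·1 = 2.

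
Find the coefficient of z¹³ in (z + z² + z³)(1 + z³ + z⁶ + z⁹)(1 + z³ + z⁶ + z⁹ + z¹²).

(z + z² + z³) has coefficients 0,1,1,1 for degrees 0…3.
(1 + z³ + z⁶ + z⁹) has coefficients 1,0,0,1,0,0,1,0,0,1,0,0,0,0 for degrees 0…13.
Finally multiplying by (1 + z³ + z⁶ + z⁹ + z¹²), the product of all factors after the first has coefficients 1,0,0,2,0,0,3,0,0,4,0,0,4,0 for degrees 0…13.
[z¹³] = 1·4 + 1·0 + 1·0 = 4.

4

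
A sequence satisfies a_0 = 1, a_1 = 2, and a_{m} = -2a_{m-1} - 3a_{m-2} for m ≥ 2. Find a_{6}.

The ordinary generating function has denominator 1 + 2y + 3y^2.
Iterating the recurrence: a_0,…,a_{6} = 1, 2, -7, 8, 5, -34, 53.

53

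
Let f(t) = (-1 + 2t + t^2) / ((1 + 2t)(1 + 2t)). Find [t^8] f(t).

The denominator gives the recurrence a_n = −4a_(n−1) − 4a_(n−2) for n ≥ 3; the numerator fixes a_0 = -1, a_1 = 6, a_2 = -19.
Iterating: -1, 6, -19, 52, -132, 320, -752, 1728, -3904, so a_8 = -3904.

-3904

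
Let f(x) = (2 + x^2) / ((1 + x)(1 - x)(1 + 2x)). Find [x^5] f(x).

-94

Partial fractions give a closed form: a_n = (-3/2)·(-1)^n + (1/2)·1^n + (3)·(-2)^n.
At n = 5: a_5 = -94.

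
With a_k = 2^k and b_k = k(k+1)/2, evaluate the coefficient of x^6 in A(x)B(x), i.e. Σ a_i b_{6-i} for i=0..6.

219

The convolution is the t^6 coefficient of A(t)B(t).
Σ = 1·21 + 2·15 + 4·10 + 8·6 + 16·3 + 32·1 + 64·0 = 219.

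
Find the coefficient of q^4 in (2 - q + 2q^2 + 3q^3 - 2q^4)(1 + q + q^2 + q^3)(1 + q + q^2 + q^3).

12

(2 - q + 2q^2 + 3q^3 - 2q^4) has coefficients 2,-1,2,3,-2 for degrees 0…4.
(1 + q + q^2 + q^3) has coefficients 1,1,1,1,0 for degrees 0…4.
Finally multiplying by (1 + q + q^2 + q^3), the product of all factors after the first has coefficients 1,2,3,4,3 for degrees 0…4.
[q^4] = 2·3 − 1·4 + 2·3 + 3·2 − 2·1 = 12.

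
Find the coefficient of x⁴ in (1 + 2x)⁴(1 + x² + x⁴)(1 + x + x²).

(1 + 2x)⁴ has coefficients 1,8,24,32,16 for degrees 0…4.
(1 + x² + x⁴) has coefficients 1,0,1,0,1 for degrees 0…4.
Finally multiplying by (1 + x + x²), the product of all factors after the first has coefficients 1,1,2,1,2 for degrees 0…4.
[x⁴] = 1·2 + 8·1 + 24·2 + 32·1 + 16·1 = 106.

106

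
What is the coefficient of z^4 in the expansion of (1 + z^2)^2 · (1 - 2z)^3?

(1 + z^2)^2 has coefficients 1,0,2,0,1 for degrees 0…4.
(1 - 2z)^3 has coefficients 1,-6,12,-8,0 for degrees 0…4.
[z^4] = 1·0 + 2·12 + 1·1 = 25.

25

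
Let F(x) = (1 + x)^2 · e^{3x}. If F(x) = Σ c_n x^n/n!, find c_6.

6075

The EGF product rule gives c_6 = Σ_{k_1+k_2=6} C(6; k_1,k_2) · ∏ g_i(k_i), where (1+x)^2 gives the falling factorial (2)_k; e^{3x} gives (3)^k.
g_1(k) for k = 0…6: 1, 2, 2, 0, 0, 0, 0.
g_2(k) for k = 0…6: 1, 3, 9, 27, 81, 243, 729.
c_6 = Σ_k C(6,k)·g_1(k)·g_2(6−k) = 1·1·729 + 6·2·243 + 15·2·81 = 729 + 2916 + 2430 = 6075.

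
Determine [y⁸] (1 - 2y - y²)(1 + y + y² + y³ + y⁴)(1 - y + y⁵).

(1 - 2y - y²) has coefficients 1,-2,-1 for degrees 0…2.
(1 + y + y² + y³ + y⁴) has coefficients 1,1,1,1,1,0,0,0,0 for degrees 0…8.
Finally multiplying by (1 - y + y⁵), the product of all factors after the first has coefficients 1,0,0,0,0,0,1,1,1 for degrees 0…8.
[y⁸] = 1·1 − 2·1 − 1·1 = -2.

-2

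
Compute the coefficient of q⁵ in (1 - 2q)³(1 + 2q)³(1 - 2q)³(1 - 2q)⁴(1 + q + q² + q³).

(1 - 2q)³ has coefficients 1,-6,12,-8 for degrees 0…3.
(1 + 2q)³ has coefficients 1,6,12,8,0,0 for degrees 0…5.
Multiplying by (1 - 2q)³ gives running coefficients 1,0,-12,0,48,0 for degrees 0…5.
Multiplying by (1 - 2q)⁴ gives running coefficients 1,-8,12,64,-224,0 for degrees 0…5.
Finally multiplying by (1 + q + q² + q³), the product of all factors after the first has coefficients 1,-7,5,69,-156,-148 for degrees 0…5.
[q⁵] = 1·(-148) − 6·(-156) + 12·69 − 8·5 = 1576.

1576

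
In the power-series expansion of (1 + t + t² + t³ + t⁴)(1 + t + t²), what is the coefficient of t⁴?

3

(1 + t + t² + t³ + t⁴) has coefficients 1,1,1,1,1 for degrees 0…4.
(1 + t + t²) has coefficients 1,1,1,0,0 for degrees 0…4.
[t⁴] = 1·0 + 1·0 + 1·1 + 1·1 + 1·1 = 3.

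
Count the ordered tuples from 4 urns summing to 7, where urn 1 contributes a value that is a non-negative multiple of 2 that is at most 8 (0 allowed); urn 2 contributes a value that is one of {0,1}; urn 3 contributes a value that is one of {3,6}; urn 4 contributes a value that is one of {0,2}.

The generating function for the choices is (1 + z² + z⁴ + z⁶ + z⁸)·(1 + z)·(z³ + z⁶)·(1 + z²); the count is [z⁷].
(1 + z² + z⁴ + z⁶ + z⁸) has coefficients 1,0,1,0,1,0,1,0 for degrees 0…7.
(1 + z) has coefficients 1,1,0,0,0,0,0,0 for degrees 0…7.
Multiplying by (z³ + z⁶) gives running coefficients 0,0,0,1,1,0,1,1 for degrees 0…7.
Finally multiplying by (1 + z²), the product of all factors after the first has coefficients 0,0,0,1,1,1,2,1 for degrees 0…7.
[z⁷] = 1·1 + 1·1 + 1·1 + 1·0 = 3.

3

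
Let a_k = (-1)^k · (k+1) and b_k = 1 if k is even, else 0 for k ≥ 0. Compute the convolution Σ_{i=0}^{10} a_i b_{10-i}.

This is [x^10] in the product of the two ordinary generating functions.
Σ = 1·1 − 2·0 + 3·1 − 4·0 + 5·1 − 6·0 + 7·1 − 8·0 + 9·1 − 10·0 + 11·1 = 36.

36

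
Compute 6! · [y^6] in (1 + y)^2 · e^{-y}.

19

The EGF product rule gives c_6 = Σ_{k_1+k_2=6} C(6; k_1,k_2) · ∏ g_i(k_i), where (1+y)^2 gives the falling factorial (2)_k; e^{-y} gives (-1)^k.
g_1(k) for k = 0…6: 1, 2, 2, 0, 0, 0, 0.
g_2(k) for k = 0…6: 1, -1, 1, -1, 1, -1, 1.
c_6 = Σ_k C(6,k)·g_1(k)·g_2(6−k) = 1·1·1 + 6·2·(-1) + 15·2·1 = 1 − 12 + 30 = 19.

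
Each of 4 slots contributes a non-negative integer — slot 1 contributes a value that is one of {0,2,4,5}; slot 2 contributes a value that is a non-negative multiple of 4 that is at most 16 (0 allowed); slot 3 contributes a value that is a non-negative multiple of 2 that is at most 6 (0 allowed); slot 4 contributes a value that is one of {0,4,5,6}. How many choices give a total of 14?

The generating function for the choices is (1 + x^2 + x^4 + x^5)·(1 + x^4 + x^8 + x^12 + x^16)·(1 + x^2 + x^4 + x^6)·(1 + x^4 + x^5 + x^6); the count is [x^14].
(1 + x^2 + x^4 + x^5) has coefficients 1,0,1,0,1,1 for degrees 0…5.
(1 + x^4 + x^8 + x^12 + x^16) has coefficients 1,0,0,0,1,0,0,0,1,0,0,0,1,0,0 for degrees 0…14.
Multiplying by (1 + x^2 + x^4 + x^6) gives running coefficients 1,0,1,0,2,0,2,0,2,0,2,0,2,0,2 for degrees 0…14.
Finally multiplying by (1 + x^4 + x^5 + x^6), the product of all factors after the first has coefficients 1,0,1,0,3,1,4,1,5,2,6,2,6,2,6 for degrees 0…14.
[x^14] = 1·6 + 1·6 + 1·6 + 1·2 = 20.

20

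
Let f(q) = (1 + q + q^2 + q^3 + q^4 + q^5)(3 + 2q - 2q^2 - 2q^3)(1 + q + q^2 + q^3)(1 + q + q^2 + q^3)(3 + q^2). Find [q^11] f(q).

(1 + q + q^2 + q^3 + q^4 + q^5) has coefficients 1,1,1,1,1,1 for degrees 0…5.
(3 + 2q - 2q^2 - 2q^3) has coefficients 3,2,-2,-2,0,0,0,0,0,0,0,0 for degrees 0…11.
Multiplying by (1 + q + q^2 + q^3) gives running coefficients 3,5,3,1,-2,-4,-2,0,0,0,0,0 for degrees 0…11.
Multiplying by (1 + q + q^2 + q^3) gives running coefficients 3,8,11,12,7,-2,-7,-8,-6,-2,0,0 for degrees 0…11.
Finally multiplying by (3 + q^2), the product of all factors after the first has coefficients 9,24,36,44,32,6,-14,-26,-25,-14,-6,-2 for degrees 0…11.
[q^11] = 1·(-2) + 1·(-6) + 1·(-14) + 1·(-25) + 1·(-26) + 1·(-14) = -87.

-87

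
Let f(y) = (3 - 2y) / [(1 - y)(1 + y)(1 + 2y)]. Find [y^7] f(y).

Partial fractions give a closed form: a_n = (1/6)·1^n + (-5/2)·(-1)^n + (16/3)·(-2)^n.
At n = 7: a_7 = -680.

-680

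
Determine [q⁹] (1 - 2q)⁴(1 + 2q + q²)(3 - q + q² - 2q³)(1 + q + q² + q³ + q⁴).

(1 - 2q)⁴ has coefficients 1,-8,24,-32,16 for degrees 0…4.
(1 + 2q + q²) has coefficients 1,2,1,0,0,0,0,0,0,0 for degrees 0…9.
Multiplying by (3 - q + q² - 2q³) gives running coefficients 3,5,2,-1,-3,-2,0,0,0,0 for degrees 0…9.
Finally multiplying by (1 + q + q² + q³ + q⁴), the product of all factors after the first has coefficients 3,8,10,9,6,1,-4,-6,-5,-2 for degrees 0…9.
[q⁹] = 1·(-2) − 8·(-5) + 24·(-6) − 32·(-4) + 16·1 = 38.

38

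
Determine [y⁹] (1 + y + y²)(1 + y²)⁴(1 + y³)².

25

(1 + y + y²) has coefficients 1,1,1 for degrees 0…2.
(1 + y²)⁴ has coefficients 1,0,4,0,6,0,4,0,1,0 for degrees 0…9.
Finally multiplying by (1 + y³)², the product of all factors after the first has coefficients 1,0,4,2,6,8,5,12,5,8 for degrees 0…9.
[y⁹] = 1·8 + 1·5 + 1·12 = 25.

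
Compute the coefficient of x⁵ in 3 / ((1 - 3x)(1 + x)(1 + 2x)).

252

The denominator gives the recurrence a_n = 7a_(n−2) + 6a_(n−3) for n ≥ 3; the numerator fixes a_0 = 3, a_1 = 0, a_2 = 21.
Iterating: 3, 0, 21, 18, 147, 252, so a_5 = 252.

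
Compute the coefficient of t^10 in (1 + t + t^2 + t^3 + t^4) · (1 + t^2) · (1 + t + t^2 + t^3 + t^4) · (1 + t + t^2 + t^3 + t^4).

(1 + t + t^2 + t^3 + t^4) has coefficients 1,1,1,1,1 for degrees 0…4.
(1 + t^2) has coefficients 1,0,1,0,0,0,0,0,0,0,0 for degrees 0…10.
Multiplying by (1 + t + t^2 + t^3 + t^4) gives running coefficients 1,1,2,2,2,1,1,0,0,0,0 for degrees 0…10.
Finally multiplying by (1 + t + t^2 + t^3 + t^4), the product of all factors after the first has coefficients 1,2,4,6,8,8,8,6,4,2,1 for degrees 0…10.
[t^10] = 1·1 + 1·2 + 1·4 + 1·6 + 1·8 = 21.

21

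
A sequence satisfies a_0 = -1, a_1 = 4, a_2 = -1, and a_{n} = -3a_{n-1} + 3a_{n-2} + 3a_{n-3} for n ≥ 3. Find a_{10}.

-66069

The ordinary generating function has denominator 1 + 3t - 3t^2 - 3t^3.
Iterating the recurrence: a_0,…,a_{10} = -1, 4, -1, 12, -27, 114, -387, 1422, -5085, 18360, -66069.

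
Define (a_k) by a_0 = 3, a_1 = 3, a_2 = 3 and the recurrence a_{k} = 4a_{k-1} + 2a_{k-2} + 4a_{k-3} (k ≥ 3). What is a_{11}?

6090528

The ordinary generating function has denominator 1 - 4x - 2x^2 - 4x^3.
Iterating the recurrence: a_0,…,a_{11} = 3, 3, 3, 30, 138, 624, 2892, 13368, 61752, 285312, 1318224, 6090528.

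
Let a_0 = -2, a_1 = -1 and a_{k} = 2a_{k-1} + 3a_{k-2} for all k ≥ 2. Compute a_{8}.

The ordinary generating function has denominator 1 - 2t - 3t^2.
Iterating the recurrence: a_0,…,a_{8} = -2, -1, -8, -19, -62, -181, -548, -1639, -4922.

-4922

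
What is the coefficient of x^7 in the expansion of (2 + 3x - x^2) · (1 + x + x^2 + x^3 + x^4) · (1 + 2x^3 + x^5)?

(2 + 3x - x^2) has coefficients 2,3,-1 for degrees 0…2.
(1 + x + x^2 + x^3 + x^4) has coefficients 1,1,1,1,1,0,0,0 for degrees 0…7.
Finally multiplying by (1 + 2x^3 + x^5), the product of all factors after the first has coefficients 1,1,1,3,3,3,3,3 for degrees 0…7.
[x^7] = 2·3 + 3·3 − 1·3 = 12.

12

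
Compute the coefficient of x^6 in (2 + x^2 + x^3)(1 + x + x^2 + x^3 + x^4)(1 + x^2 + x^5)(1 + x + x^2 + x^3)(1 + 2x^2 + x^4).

(2 + x^2 + x^3) has coefficients 2,0,1,1 for degrees 0…3.
(1 + x + x^2 + x^3 + x^4) has coefficients 1,1,1,1,1,0,0 for degrees 0…6.
Multiplying by (1 + x^2 + x^5) gives running coefficients 1,1,2,2,2,2,2 for degrees 0…6.
Multiplying by (1 + x + x^2 + x^3) gives running coefficients 1,2,4,6,7,8,8 for degrees 0…6.
Finally multiplying by (1 + 2x^2 + x^4), the product of all factors after the first has coefficients 1,2,6,10,16,22,26 for degrees 0…6.
[x^6] = 2·26 + 1·16 + 1·10 = 78.

78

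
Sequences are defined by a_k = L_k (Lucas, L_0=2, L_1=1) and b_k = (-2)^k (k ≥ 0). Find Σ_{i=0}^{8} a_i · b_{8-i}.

533

Write out a_i and b_{8-i} for i = 0,…,8 and sum the products.
Σ = 2·256 + 1·(-128) + 3·64 + 4·(-32) + 7·16 + 11·(-8) + 18·4 + 29·(-2) + 47·1 = 533.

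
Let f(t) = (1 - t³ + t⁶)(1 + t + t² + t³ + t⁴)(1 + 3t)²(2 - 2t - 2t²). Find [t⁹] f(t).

(1 - t³ + t⁶) has coefficients 1,0,0,-1,0,0,1 for degrees 0…6.
(1 + t + t² + t³ + t⁴) has coefficients 1,1,1,1,1,0,0,0,0,0 for degrees 0…9.
Multiplying by (1 + 3t)² gives running coefficients 1,7,16,16,16,15,9,0,0,0 for degrees 0…9.
Finally multiplying by (2 - 2t - 2t²), the product of all factors after the first has coefficients 2,12,16,-14,-32,-34,-44,-48,-18,0 for degrees 0…9.
[t⁹] = 1·0 − 1·(-44) + 1·(-14) = 30.

30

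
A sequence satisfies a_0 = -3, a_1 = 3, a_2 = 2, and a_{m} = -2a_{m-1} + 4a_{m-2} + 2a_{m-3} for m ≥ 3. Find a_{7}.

The ordinary generating function has denominator 1 + 2t - 4t^2 - 2t^3.
Iterating the recurrence: a_0,…,a_{7} = -3, 3, 2, 2, 10, -8, 60, -132.

-132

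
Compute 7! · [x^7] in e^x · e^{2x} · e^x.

The EGF product rule gives c_7 = Σ_{k_1+k_2+k_3=7} C(7; k_1,k_2,k_3) · ∏ g_i(k_i), where e^x gives (1)^k; e^{2x} gives (2)^k; e^x gives (1)^k.
g_1(k) for k = 0…7: 1, 1, 1, 1, 1, 1, 1, 1.
g_2(k) for k = 0…7: 1, 2, 4, 8, 16, 32, 64, 128.
g_3(k) for k = 0…7: 1, 1, 1, 1, 1, 1, 1, 1.
First combine the last two factors: h(k) = Σ_j C(k,j)·g_2(j)·g_3(k−j) for k = 0…7: 1, 3, 9, 27, 81, 243, 729, 2187.
c_7 = Σ_k C(7,k)·g_1(k)·h(7−k) = 1·1·2187 + 7·1·729 + 21·1·243 + 35·1·81 + 35·1·27 + 21·1·9 + 7·1·3 + 1·1·1 = 2187 + 5103 + 5103 + 2835 + 945 + 189 + 21 + 1 = 16384.

16384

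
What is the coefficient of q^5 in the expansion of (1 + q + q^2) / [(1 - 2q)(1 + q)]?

37

The denominator gives the recurrence a_n = a_(n−1) + 2a_(n−2) for n ≥ 3; the numerator fixes a_0 = 1, a_1 = 2, a_2 = 5.
Iterating: 1, 2, 5, 9, 19, 37, so a_5 = 37.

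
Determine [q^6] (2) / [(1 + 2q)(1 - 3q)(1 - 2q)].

2522

The denominator gives the recurrence a_n = 3a_(n−1) + 4a_(n−2) − 12a_(n−3) for n ≥ 3; the numerator fixes a_0 = 2, a_1 = 6, a_2 = 26.
Iterating: 2, 6, 26, 78, 266, 798, 2522, so a_6 = 2522.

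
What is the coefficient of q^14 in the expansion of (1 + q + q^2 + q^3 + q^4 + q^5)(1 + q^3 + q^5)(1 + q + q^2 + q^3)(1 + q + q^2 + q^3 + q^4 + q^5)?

20

(1 + q + q^2 + q^3 + q^4 + q^5) has coefficients 1,1,1,1,1,1 for degrees 0…5.
(1 + q^3 + q^5) has coefficients 1,0,0,1,0,1,0,0,0,0,0,0,0,0,0 for degrees 0…14.
Multiplying by (1 + q + q^2 + q^3) gives running coefficients 1,1,1,2,1,2,2,1,1,0,0,0,0,0,0 for degrees 0…14.
Finally multiplying by (1 + q + q^2 + q^3 + q^4 + q^5), the product of all factors after the first has coefficients 1,2,3,5,6,8,9,9,9,7,6,4,2,1,0 for degrees 0…14.
[q^14] = 1·0 + 1·1 + 1·2 + 1·4 + 1·6 + 1·7 = 20.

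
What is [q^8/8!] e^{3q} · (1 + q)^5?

2180601

The EGF product rule gives c_8 = Σ_{k_1+k_2=8} C(8; k_1,k_2) · ∏ g_i(k_i), where e^{3q} gives (3)^k; (1+q)^5 gives the falling factorial (5)_k.
g_1(k) for k = 0…8: 1, 3, 9, 27, 81, 243, 729, 2187, 6561.
g_2(k) for k = 0…8: 1, 5, 20, 60, 120, 120, 0, 0, 0.
c_8 = Σ_k C(8,k)·g_1(k)·g_2(8−k) = 56·27·120 + 70·81·120 + 56·243·60 + 28·729·20 + 8·2187·5 + 1·6561·1 = 181440 + 680400 + 816480 + 408240 + 87480 + 6561 = 2180601.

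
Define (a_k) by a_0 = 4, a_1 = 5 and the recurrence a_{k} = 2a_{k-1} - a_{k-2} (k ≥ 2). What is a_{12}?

The ordinary generating function has denominator 1 - 2t + t^2.
Iterating the recurrence: a_0,…,a_{12} = 4, 5, 6, 7, 8, 9, 10, 11, 12, 13, 14, 15, 16.

16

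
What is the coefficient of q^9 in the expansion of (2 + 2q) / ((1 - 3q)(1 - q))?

78730

Partial fractions give a closed form: a_n = (4)·3^n + (-2)·1^n.
At n = 9: a_9 = 78730.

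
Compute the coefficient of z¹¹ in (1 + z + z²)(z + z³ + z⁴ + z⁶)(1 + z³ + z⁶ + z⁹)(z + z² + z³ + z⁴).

16

(1 + z + z²) has coefficients 1,1,1 for degrees 0…2.
(z + z³ + z⁴ + z⁶) has coefficients 0,1,0,1,1,0,1,0,0,0,0,0 for degrees 0…11.
Multiplying by (1 + z³ + z⁶ + z⁹) gives running coefficients 0,1,0,1,2,0,2,2,0,2,2,0 for degrees 0…11.
Finally multiplying by (z + z² + z³ + z⁴), the product of all factors after the first has coefficients 0,0,1,1,2,4,3,5,6,4,6,6 for degrees 0…11.
[z¹¹] = 1·6 + 1·6 + 1·4 = 16.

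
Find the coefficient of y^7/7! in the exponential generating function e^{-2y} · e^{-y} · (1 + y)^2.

-2187

The EGF product rule gives c_7 = Σ_{k_1+k_2+k_3=7} C(7; k_1,k_2,k_3) · ∏ g_i(k_i), where e^{-2y} gives (-2)^k; e^{-y} gives (-1)^k; (1+y)^2 gives the falling factorial (2)_k.
g_1(k) for k = 0…7: 1, -2, 4, -8, 16, -32, 64, -128.
g_2(k) for k = 0…7: 1, -1, 1, -1, 1, -1, 1, -1.
g_3(k) for k = 0…7: 1, 2, 2, 0, 0, 0, 0, 0.
First combine the last two factors: h(k) = Σ_j C(k,j)·g_2(j)·g_3(k−j) for k = 0…7: 1, 1, -1, -1, 5, -11, 19, -29.
c_7 = Σ_k C(7,k)·g_1(k)·h(7−k) = 1·1·(-29) + 7·(-2)·19 + 21·4·(-11) + 35·(-8)·5 + 35·16·(-1) + 21·(-32)·(-1) + 7·64·1 + 1·(-128)·1 = −29 − 266 − 924 − 1400 − 560 + 672 + 448 − 128 = -2187.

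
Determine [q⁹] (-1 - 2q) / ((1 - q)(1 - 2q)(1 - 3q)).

Partial fractions give a closed form: a_n = (-3/2)·1^n + (8)·2^n + (-15/2)·3^n.
At n = 9: a_9 = -143528.

-143528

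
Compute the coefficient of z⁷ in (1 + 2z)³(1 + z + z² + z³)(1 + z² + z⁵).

(1 + 2z)³ has coefficients 1,6,12,8 for degrees 0…3.
(1 + z + z² + z³) has coefficients 1,1,1,1,0,0,0,0 for degrees 0…7.
Finally multiplying by (1 + z² + z⁵), the product of all factors after the first has coefficients 1,1,2,2,1,2,1,1 for degrees 0…7.
[z⁷] = 1·1 + 6·1 + 12·2 + 8·1 = 39.

39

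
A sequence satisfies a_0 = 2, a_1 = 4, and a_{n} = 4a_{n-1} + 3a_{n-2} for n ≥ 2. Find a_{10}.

4683382

The ordinary generating function has denominator 1 - 4z - 3z^2.
Iterating the recurrence: a_0,…,a_{10} = 2, 4, 22, 100, 466, 2164, 10054, 46708, 216994, 1008100, 4683382.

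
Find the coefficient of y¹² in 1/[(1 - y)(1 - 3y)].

Partial fractions give a closed form: a_n = (-1/2)·1^n + (3/2)·3^n.
At n = 12: a_12 = 797161.

797161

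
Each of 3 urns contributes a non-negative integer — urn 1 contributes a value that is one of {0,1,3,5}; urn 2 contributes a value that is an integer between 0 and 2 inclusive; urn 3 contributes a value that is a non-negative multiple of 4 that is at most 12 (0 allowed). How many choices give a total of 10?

3

The generating function for the choices is (1 + t + t^3 + t^5)·(1 + t + t^2)·(1 + t^4 + t^8 + t^12); the count is [t^10].
(1 + t + t^3 + t^5) has coefficients 1,1,0,1,0,1 for degrees 0…5.
(1 + t + t^2) has coefficients 1,1,1,0,0,0,0,0,0,0,0 for degrees 0…10.
Finally multiplying by (1 + t^4 + t^8 + t^12), the product of all factors after the first has coefficients 1,1,1,0,1,1,1,0,1,1,1 for degrees 0…10.
[t^10] = 1·1 + 1·1 + 1·0 + 1·1 = 3.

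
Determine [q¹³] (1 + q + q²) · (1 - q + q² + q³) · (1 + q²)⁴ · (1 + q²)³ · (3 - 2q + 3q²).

182

(1 + q + q²) has coefficients 1,1,1 for degrees 0…2.
(1 - q + q² + q³) has coefficients 1,-1,1,1,0,0,0,0,0,0,0,0,0,0 for degrees 0…13.
Multiplying by (1 + q²)⁴ gives running coefficients 1,-1,5,-3,10,-2,10,2,5,3,1,1,0,0 for degrees 0…13.
Multiplying by (1 + q²)³ gives running coefficients 1,-1,8,-6,28,-14,56,-14,70,0,56,14,28,14 for degrees 0…13.
Finally multiplying by (3 - 2q + 3q²), the product of all factors after the first has coefficients 3,-5,29,-37,120,-116,280,-196,406,-182,378,-70,224,28 for degrees 0…13.
[q¹³] = 1·28 + 1·224 + 1·(-70) = 182.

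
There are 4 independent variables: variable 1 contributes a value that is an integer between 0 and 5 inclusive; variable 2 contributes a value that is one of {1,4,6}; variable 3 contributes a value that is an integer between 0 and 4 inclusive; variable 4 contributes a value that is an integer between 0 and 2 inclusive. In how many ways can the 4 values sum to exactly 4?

10

The generating function for the choices is (1 + t + t² + t³ + t⁴ + t⁵)·(t + t⁴ + t⁶)·(1 + t + t² + t³ + t⁴)·(1 + t + t²); the count is [t⁴].
(1 + t + t² + t³ + t⁴ + t⁵) has coefficients 1,1,1,1,1 for degrees 0…4.
(t + t⁴ + t⁶) has coefficients 0,1,0,0,1 for degrees 0…4.
Multiplying by (1 + t + t² + t³ + t⁴) gives running coefficients 0,1,1,1,2 for degrees 0…4.
Finally multiplying by (1 + t + t²), the product of all factors after the first has coefficients 0,1,2,3,4 for degrees 0…4.
[t⁴] = 1·4 + 1·3 + 1·2 + 1·1 + 1·0 = 10.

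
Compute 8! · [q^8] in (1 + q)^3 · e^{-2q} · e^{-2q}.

The EGF product rule gives c_8 = Σ_{k_1+k_2+k_3=8} C(8; k_1,k_2,k_3) · ∏ g_i(k_i), where (1+q)^3 gives the falling factorial (3)_k; e^{-2q} gives (-2)^k; e^{-2q} gives (-2)^k.
g_1(k) for k = 0…8: 1, 3, 6, 6, 0, 0, 0, 0, 0.
g_2(k) for k = 0…8: 1, -2, 4, -8, 16, -32, 64, -128, 256.
g_3(k) for k = 0…8: 1, -2, 4, -8, 16, -32, 64, -128, 256.
First combine the last two factors: h(k) = Σ_j C(k,j)·g_2(j)·g_3(k−j) for k = 0…8: 1, -4, 16, -64, 256, -1024, 4096, -16384, 65536.
c_8 = Σ_k C(8,k)·g_1(k)·h(8−k) = 1·1·65536 + 8·3·(-16384) + 28·6·4096 + 56·6·(-1024) = 65536 − 393216 + 688128 − 344064 = 16384.

16384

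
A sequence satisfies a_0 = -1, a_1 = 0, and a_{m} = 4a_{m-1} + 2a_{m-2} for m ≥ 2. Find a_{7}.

-3168

The ordinary generating function has denominator 1 - 4x - 2x^2.
Iterating the recurrence: a_0,…,a_{7} = -1, 0, -2, -8, -36, -160, -712, -3168.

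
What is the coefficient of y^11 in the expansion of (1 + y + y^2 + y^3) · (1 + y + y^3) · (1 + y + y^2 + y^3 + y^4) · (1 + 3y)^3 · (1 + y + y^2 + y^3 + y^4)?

(1 + y + y^2 + y^3) has coefficients 1,1,1,1 for degrees 0…3.
(1 + y + y^3) has coefficients 1,1,0,1,0,0,0,0,0,0,0,0 for degrees 0…11.
Multiplying by (1 + y + y^2 + y^3 + y^4) gives running coefficients 1,2,2,3,3,2,1,1,0,0,0,0 for degrees 0…11.
Multiplying by (1 + 3y)^3 gives running coefficients 1,11,47,102,138,164,181,145,90,54,27,0 for degrees 0…11.
Finally multiplying by (1 + y + y^2 + y^3 + y^4), the product of all factors after the first has coefficients 1,12,59,161,299,462,632,730,718,634,497,316 for degrees 0…11.
[y^11] = 1·316 + 1·497 + 1·634 + 1·718 = 2165.

2165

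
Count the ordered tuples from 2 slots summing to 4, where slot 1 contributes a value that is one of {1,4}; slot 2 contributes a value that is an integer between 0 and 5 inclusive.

The generating function for the choices is (y + y⁴)·(1 + y + y² + y³ + y⁴ + y⁵); the count is [y⁴].
(y + y⁴) has coefficients 0,1,0,0,1 for degrees 0…4.
(1 + y + y² + y³ + y⁴ + y⁵) has coefficients 1,1,1,1,1 for degrees 0…4.
[y⁴] = 1·1 + 1·1 = 2.

2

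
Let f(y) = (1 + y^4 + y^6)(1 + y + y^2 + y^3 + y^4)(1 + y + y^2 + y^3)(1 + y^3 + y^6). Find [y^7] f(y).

(1 + y^4 + y^6) has coefficients 1,0,0,0,1,0,1 for degrees 0…6.
(1 + y + y^2 + y^3 + y^4) has coefficients 1,1,1,1,1,0,0,0 for degrees 0…7.
Multiplying by (1 + y + y^2 + y^3) gives running coefficients 1,2,3,4,4,3,2,1 for degrees 0…7.
Finally multiplying by (1 + y^3 + y^6), the product of all factors after the first has coefficients 1,2,3,5,6,6,7,7 for degrees 0…7.
[y^7] = 1·7 + 1·5 + 1·2 = 14.

14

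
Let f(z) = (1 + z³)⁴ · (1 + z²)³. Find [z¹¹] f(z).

(1 + z³)⁴ has coefficients 1,0,0,4,0,0,6,0,0,4,0,0 for degrees 0…11.
(1 + z²)³ has coefficients 1,0,3,0,3,0,1,0,0,0,0,0 for degrees 0…11.
[z¹¹] = 1·0 + 4·0 + 6·0 + 4·3 = 12.

12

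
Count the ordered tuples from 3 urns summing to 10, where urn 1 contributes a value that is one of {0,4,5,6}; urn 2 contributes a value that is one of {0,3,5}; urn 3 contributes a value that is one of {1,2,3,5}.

The generating function for the choices is (1 + q^4 + q^5 + q^6)·(1 + q^3 + q^5)·(q + q^2 + q^3 + q^5); the count is [q^10].
(1 + q^4 + q^5 + q^6) has coefficients 1,0,0,0,1,1,1 for degrees 0…6.
(1 + q^3 + q^5) has coefficients 1,0,0,1,0,1,0,0,0,0,0 for degrees 0…10.
Finally multiplying by (q + q^2 + q^3 + q^5), the product of all factors after the first has coefficients 0,1,1,1,1,2,2,1,2,0,1 for degrees 0…10.
[q^10] = 1·1 + 1·2 + 1·2 + 1·1 = 6.

6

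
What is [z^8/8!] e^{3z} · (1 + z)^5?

2180601

The EGF product rule gives c_8 = Σ_{k_1+k_2=8} C(8; k_1,k_2) · ∏ g_i(k_i), where e^{3z} gives (3)^k; (1+z)^5 gives the falling factorial (5)_k.
g_1(k) for k = 0…8: 1, 3, 9, 27, 81, 243, 729, 2187, 6561.
g_2(k) for k = 0…8: 1, 5, 20, 60, 120, 120, 0, 0, 0.
c_8 = Σ_k C(8,k)·g_1(k)·g_2(8−k) = 56·27·120 + 70·81·120 + 56·243·60 + 28·729·20 + 8·2187·5 + 1·6561·1 = 181440 + 680400 + 816480 + 408240 + 87480 + 6561 = 2180601.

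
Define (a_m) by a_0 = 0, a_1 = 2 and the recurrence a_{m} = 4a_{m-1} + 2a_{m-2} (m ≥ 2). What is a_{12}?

The ordinary generating function has denominator 1 - 4z - 2z^2.
Iterating the recurrence: a_0,…,a_{12} = 0, 2, 8, 36, 160, 712, 3168, 14096, 62720, 279072, 1241728, 5525056, 24583680.

24583680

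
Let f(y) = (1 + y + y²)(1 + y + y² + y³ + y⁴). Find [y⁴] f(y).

(1 + y + y²) has coefficients 1,1,1 for degrees 0…2.
(1 + y + y² + y³ + y⁴) has coefficients 1,1,1,1,1 for degrees 0…4.
[y⁴] = 1·1 + 1·1 + 1·1 = 3.

3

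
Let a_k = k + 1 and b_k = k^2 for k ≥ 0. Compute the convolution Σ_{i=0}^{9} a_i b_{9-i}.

This is [x^9] in the product of the two ordinary generating functions.
Σ = 1·81 + 2·64 + 3·49 + 4·36 + 5·25 + 6·16 + 7·9 + 8·4 + 9·1 + 10·0 = 825.

825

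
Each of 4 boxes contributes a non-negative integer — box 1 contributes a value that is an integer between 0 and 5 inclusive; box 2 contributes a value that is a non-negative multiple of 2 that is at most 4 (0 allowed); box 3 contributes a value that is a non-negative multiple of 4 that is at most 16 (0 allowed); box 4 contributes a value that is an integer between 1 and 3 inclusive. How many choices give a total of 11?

14

The generating function for the choices is (1 + t + t² + t³ + t⁴ + t⁵)·(1 + t² + t⁴)·(1 + t⁴ + t⁸ + t¹² + t¹⁶)·(t + t² + t³); the count is [t¹¹].
(1 + t + t² + t³ + t⁴ + t⁵) has coefficients 1,1,1,1,1,1 for degrees 0…5.
(1 + t² + t⁴) has coefficients 1,0,1,0,1,0,0,0,0,0,0,0 for degrees 0…11.
Multiplying by (1 + t⁴ + t⁸ + t¹² + t¹⁶) gives running coefficients 1,0,1,0,2,0,1,0,2,0,1,0 for degrees 0…11.
Finally multiplying by (t + t² + t³), the product of all factors after the first has coefficients 0,1,1,2,1,3,2,3,1,3,2,3 for degrees 0…11.
[t¹¹] = 1·3 + 1·2 + 1·3 + 1·1 + 1·3 + 1·2 = 14.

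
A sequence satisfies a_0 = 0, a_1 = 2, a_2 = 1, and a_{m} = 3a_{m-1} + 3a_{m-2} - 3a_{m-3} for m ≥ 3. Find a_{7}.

1215

The ordinary generating function has denominator 1 - 3t - 3t^2 + 3t^3.
Iterating the recurrence: a_0,…,a_{7} = 0, 2, 1, 9, 24, 96, 333, 1215.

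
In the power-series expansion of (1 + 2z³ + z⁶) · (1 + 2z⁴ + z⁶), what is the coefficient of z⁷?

4

(1 + 2z³ + z⁶) has coefficients 1,0,0,2,0,0,1 for degrees 0…6.
(1 + 2z⁴ + z⁶) has coefficients 1,0,0,0,2,0,1,0 for degrees 0…7.
[z⁷] = 1·0 + 2·2 + 1·0 = 4.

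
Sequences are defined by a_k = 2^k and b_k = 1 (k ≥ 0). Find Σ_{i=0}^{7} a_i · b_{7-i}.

255

This is [x^7] in the product of the two ordinary generating functions.
Σ = 1·1 + 2·1 + 4·1 + 8·1 + 16·1 + 32·1 + 64·1 + 128·1 = 255.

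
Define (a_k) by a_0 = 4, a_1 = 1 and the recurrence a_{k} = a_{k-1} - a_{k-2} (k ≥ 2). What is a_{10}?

-1

The ordinary generating function has denominator 1 - z + z^2.
Iterating the recurrence: a_0,…,a_{10} = 4, 1, -3, -4, -1, 3, 4, 1, -3, -4, -1.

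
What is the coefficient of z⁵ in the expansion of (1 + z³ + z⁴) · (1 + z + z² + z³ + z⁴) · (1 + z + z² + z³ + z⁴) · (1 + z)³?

51

(1 + z³ + z⁴) has coefficients 1,0,0,1,1 for degrees 0…4.
(1 + z + z² + z³ + z⁴) has coefficients 1,1,1,1,1,0 for degrees 0…5.
Multiplying by (1 + z + z² + z³ + z⁴) gives running coefficients 1,2,3,4,5,4 for degrees 0…5.
Finally multiplying by (1 + z)³, the product of all factors after the first has coefficients 1,5,12,20,28,34 for degrees 0…5.
[z⁵] = 1·34 + 1·12 + 1·5 = 51.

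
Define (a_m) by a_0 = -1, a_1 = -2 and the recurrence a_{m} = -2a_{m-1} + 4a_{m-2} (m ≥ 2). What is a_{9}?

-6656

The ordinary generating function has denominator 1 + 2z - 4z^2.
Iterating the recurrence: a_0,…,a_{9} = -1, -2, 0, -8, 16, -64, 192, -640, 2048, -6656.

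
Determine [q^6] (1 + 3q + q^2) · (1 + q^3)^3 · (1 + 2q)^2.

(1 + 3q + q^2) has coefficients 1,3,1 for degrees 0…2.
(1 + q^3)^3 has coefficients 1,0,0,3,0,0,3 for degrees 0…6.
Finally multiplying by (1 + 2q)^2, the product of all factors after the first has coefficients 1,4,4,3,12,12,3 for degrees 0…6.
[q^6] = 1·3 + 3·12 + 1·12 = 51.

51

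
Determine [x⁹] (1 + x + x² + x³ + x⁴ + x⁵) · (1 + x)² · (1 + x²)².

6

(1 + x + x² + x³ + x⁴ + x⁵) has coefficients 1,1,1,1,1,1 for degrees 0…5.
(1 + x)² has coefficients 1,2,1,0,0,0,0,0,0,0 for degrees 0…9.
Finally multiplying by (1 + x²)², the product of all factors after the first has coefficients 1,2,3,4,3,2,1,0,0,0 for degrees 0…9.
[x⁹] = 1·0 + 1·0 + 1·0 + 1·1 + 1·2 + 1·3 = 6.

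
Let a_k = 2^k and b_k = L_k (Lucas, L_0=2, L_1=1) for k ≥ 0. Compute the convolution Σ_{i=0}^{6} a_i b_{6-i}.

Write out a_i and b_{6-i} for i = 0,…,6 and sum the products.
Σ = 1·18 + 2·11 + 4·7 + 8·4 + 16·3 + 32·1 + 64·2 = 308.

308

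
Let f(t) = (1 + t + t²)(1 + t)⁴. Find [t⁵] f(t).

5

(1 + t + t²) has coefficients 1,1,1 for degrees 0…2.
(1 + t)⁴ has coefficients 1,4,6,4,1,0 for degrees 0…5.
[t⁵] = 1·0 + 1·1 + 1·4 = 5.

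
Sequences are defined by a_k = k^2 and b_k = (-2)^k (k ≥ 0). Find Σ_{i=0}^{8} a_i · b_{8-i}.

6

This is [x^8] in the product of the two ordinary generating functions.
Σ = 0·256 + 1·(-128) + 4·64 + 9·(-32) + 16·16 + 25·(-8) + 36·4 + 49·(-2) + 64·1 = 6.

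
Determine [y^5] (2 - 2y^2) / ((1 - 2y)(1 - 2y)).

320

The denominator gives the recurrence a_n = 4a_(n−1) − 4a_(n−2) for n ≥ 3; the numerator fixes a_0 = 2, a_1 = 8, a_2 = 22.
Iterating: 2, 8, 22, 56, 136, 320, so a_5 = 320.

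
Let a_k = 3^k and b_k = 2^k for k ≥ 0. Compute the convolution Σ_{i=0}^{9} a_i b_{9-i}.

Write out a_i and b_{9-i} for i = 0,…,9 and sum the products.
Σ = 1·512 + 3·256 + 9·128 + 27·64 + 81·32 + 243·16 + 729·8 + 2187·4 + 6561·2 + 19683·1 = 58025.

58025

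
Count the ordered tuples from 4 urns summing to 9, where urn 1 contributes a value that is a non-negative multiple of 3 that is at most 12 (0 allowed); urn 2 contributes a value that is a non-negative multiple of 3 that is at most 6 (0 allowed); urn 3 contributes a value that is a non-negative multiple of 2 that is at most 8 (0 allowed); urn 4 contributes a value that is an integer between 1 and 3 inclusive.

10

The generating function for the choices is (1 + x³ + x⁶ + x⁹ + x¹²)·(1 + x³ + x⁶)·(1 + x² + x⁴ + x⁶ + x⁸)·(x + x² + x³); the count is [x⁹].
(1 + x³ + x⁶ + x⁹ + x¹²) has coefficients 1,0,0,1,0,0,1,0,0,1 for degrees 0…9.
(1 + x³ + x⁶) has coefficients 1,0,0,1,0,0,1,0,0,0 for degrees 0…9.
Multiplying by (1 + x² + x⁴ + x⁶ + x⁸) gives running coefficients 1,0,1,1,1,1,2,1,2,1 for degrees 0…9.
Finally multiplying by (x + x² + x³), the product of all factors after the first has coefficients 0,1,1,2,2,3,3,4,4,5 for degrees 0…9.
[x⁹] = 1·5 + 1·3 + 1·2 + 1·0 = 10.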